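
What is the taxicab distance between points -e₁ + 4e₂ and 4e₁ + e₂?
8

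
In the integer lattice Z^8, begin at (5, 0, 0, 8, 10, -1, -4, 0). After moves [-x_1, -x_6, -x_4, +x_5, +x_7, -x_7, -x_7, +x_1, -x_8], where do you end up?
(5, 0, 0, 7, 11, -2, -5, -1)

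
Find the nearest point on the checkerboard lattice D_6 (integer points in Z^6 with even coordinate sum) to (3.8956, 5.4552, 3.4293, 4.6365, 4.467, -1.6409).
(4, 5, 3, 5, 5, -2)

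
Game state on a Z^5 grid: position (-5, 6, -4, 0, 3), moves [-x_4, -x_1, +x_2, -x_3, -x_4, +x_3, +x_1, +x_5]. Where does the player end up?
(-5, 7, -4, -2, 4)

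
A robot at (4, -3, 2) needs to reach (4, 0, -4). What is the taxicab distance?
9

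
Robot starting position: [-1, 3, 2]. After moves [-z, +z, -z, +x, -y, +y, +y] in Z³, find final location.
(0, 4, 1)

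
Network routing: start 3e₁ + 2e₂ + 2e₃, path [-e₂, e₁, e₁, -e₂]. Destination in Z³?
(5, 0, 2)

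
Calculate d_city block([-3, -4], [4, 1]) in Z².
12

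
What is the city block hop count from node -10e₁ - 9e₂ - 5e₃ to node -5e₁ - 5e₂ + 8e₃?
22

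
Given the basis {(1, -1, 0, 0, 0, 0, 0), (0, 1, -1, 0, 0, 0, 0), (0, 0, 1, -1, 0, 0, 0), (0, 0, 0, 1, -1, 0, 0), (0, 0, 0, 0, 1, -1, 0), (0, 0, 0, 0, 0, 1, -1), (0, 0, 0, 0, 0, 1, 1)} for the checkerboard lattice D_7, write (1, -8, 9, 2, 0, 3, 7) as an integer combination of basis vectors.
b₁ - 7b₂ + 2b₃ + 4b₄ + 4b₅ + 7b₇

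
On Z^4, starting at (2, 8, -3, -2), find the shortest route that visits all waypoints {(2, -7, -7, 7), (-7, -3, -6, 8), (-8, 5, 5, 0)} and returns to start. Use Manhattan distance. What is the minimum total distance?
94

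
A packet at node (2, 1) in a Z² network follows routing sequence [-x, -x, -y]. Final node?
(0, 0)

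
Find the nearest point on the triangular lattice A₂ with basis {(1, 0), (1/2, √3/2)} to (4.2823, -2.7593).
(4.5, -2.598)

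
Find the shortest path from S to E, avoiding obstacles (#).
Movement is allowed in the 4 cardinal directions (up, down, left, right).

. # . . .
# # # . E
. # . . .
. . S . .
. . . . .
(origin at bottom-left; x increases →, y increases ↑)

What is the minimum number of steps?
4
(one shortest path: (2, 1) → (3, 1) → (4, 1) → (4, 2) → (4, 3))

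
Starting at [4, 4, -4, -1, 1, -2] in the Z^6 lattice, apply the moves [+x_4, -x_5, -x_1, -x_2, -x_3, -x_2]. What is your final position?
(3, 2, -5, 0, 0, -2)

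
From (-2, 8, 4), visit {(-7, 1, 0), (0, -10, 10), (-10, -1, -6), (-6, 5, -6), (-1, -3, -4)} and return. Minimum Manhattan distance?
98
(one optimal route: (-2, 8, 4) → (-7, 1, 0) → (-6, 5, -6) → (-10, -1, -6) → (-1, -3, -4) → (0, -10, 10) → (-2, 8, 4))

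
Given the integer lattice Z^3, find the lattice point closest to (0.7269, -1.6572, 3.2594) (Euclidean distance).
(1, -2, 3)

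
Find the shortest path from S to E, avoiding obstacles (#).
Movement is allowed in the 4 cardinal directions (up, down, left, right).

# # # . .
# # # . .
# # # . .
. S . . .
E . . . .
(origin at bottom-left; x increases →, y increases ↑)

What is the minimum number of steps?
2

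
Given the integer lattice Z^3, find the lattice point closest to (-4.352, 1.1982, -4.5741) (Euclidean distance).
(-4, 1, -5)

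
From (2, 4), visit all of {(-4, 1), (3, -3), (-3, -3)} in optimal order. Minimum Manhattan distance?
19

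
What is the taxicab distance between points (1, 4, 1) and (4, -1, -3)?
12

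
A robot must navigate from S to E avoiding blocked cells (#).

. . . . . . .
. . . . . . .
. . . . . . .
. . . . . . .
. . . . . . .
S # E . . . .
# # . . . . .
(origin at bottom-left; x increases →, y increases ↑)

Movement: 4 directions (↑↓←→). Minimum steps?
4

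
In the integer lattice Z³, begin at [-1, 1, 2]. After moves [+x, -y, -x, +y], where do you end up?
(-1, 1, 2)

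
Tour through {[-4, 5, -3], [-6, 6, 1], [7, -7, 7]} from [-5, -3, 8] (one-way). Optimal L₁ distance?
56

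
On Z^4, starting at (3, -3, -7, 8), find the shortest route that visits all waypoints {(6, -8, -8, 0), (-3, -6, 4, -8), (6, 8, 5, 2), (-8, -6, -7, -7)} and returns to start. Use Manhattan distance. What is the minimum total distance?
124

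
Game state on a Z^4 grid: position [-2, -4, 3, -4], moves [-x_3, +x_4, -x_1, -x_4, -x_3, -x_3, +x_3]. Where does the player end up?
(-3, -4, 1, -4)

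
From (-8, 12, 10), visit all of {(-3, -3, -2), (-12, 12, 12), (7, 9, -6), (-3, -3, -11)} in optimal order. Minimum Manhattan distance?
80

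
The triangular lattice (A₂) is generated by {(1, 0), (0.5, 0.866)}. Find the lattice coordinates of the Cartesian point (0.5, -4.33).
3b₁ - 5b₂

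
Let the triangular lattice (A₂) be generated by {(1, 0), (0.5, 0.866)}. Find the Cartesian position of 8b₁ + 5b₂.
(10.5, 4.33)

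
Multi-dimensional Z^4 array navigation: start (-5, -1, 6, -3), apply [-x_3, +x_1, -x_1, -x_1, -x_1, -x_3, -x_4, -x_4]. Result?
(-7, -1, 4, -5)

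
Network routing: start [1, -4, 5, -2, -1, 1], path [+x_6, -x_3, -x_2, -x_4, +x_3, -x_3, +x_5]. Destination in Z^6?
(1, -5, 4, -3, 0, 2)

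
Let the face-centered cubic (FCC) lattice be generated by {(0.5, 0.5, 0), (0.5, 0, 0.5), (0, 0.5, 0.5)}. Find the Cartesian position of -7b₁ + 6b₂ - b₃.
(-0.5, -4, 2.5)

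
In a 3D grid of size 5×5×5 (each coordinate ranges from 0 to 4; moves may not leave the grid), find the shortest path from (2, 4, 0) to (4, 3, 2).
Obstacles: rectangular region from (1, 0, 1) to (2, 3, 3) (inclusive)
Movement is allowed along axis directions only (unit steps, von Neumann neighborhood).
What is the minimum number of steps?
5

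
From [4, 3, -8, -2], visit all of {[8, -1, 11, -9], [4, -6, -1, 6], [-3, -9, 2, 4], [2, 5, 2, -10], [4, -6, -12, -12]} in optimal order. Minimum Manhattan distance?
122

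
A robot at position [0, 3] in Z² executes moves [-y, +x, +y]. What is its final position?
(1, 3)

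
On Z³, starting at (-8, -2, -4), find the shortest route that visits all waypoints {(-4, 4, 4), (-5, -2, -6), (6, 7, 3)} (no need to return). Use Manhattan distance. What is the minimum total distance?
36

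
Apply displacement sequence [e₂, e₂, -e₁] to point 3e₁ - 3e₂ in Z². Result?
(2, -1)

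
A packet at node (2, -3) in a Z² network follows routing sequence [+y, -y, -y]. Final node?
(2, -4)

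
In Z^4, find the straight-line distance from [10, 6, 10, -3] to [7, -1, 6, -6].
9.11043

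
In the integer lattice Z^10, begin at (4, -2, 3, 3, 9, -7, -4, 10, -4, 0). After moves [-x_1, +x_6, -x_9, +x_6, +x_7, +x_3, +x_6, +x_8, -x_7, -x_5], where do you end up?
(3, -2, 4, 3, 8, -4, -4, 11, -5, 0)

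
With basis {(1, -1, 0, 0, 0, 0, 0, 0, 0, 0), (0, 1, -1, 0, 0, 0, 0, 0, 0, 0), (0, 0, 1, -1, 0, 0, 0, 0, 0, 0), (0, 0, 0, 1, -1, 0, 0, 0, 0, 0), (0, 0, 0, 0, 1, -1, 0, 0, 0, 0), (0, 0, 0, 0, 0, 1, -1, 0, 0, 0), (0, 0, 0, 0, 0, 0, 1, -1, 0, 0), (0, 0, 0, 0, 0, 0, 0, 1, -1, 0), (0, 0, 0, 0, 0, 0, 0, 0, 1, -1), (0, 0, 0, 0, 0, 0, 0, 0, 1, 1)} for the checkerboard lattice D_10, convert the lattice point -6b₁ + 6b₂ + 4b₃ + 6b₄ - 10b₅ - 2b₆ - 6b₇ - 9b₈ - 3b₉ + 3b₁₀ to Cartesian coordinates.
(-6, 12, -2, 2, -16, 8, -4, -3, 9, 6)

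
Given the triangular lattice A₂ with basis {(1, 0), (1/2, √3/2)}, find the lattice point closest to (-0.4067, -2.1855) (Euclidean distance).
(-0.5, -2.598)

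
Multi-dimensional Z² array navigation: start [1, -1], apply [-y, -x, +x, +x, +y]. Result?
(2, -1)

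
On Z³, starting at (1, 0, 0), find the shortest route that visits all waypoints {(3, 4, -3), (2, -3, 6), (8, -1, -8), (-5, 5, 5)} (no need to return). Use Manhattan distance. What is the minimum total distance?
58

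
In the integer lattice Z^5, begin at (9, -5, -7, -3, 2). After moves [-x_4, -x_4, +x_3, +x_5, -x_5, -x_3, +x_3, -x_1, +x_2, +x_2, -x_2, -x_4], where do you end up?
(8, -4, -6, -6, 2)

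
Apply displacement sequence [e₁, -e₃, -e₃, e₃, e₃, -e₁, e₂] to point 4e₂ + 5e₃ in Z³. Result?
(0, 5, 5)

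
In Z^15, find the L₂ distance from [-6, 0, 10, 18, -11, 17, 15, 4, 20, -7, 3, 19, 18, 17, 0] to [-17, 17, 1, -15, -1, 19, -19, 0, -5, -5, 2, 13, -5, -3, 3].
66.7832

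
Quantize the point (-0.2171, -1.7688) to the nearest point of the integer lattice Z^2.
(0, -2)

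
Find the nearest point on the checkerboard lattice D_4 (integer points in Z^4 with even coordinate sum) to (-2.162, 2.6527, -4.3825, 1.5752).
(-2, 3, -4, 1)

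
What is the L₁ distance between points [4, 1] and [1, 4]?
6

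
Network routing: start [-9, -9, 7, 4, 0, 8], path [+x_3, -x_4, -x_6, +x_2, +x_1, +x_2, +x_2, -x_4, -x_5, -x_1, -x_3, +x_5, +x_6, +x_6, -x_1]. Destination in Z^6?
(-10, -6, 7, 2, 0, 9)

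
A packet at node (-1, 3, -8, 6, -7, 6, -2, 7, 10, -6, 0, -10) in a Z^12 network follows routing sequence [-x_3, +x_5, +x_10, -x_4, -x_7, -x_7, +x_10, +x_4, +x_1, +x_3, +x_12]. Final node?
(0, 3, -8, 6, -6, 6, -4, 7, 10, -4, 0, -9)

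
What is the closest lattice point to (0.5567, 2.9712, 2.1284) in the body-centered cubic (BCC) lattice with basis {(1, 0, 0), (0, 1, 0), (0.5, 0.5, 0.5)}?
(1, 3, 2)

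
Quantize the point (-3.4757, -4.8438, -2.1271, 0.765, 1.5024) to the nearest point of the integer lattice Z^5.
(-3, -5, -2, 1, 2)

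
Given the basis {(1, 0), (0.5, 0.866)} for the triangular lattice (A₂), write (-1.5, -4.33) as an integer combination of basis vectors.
b₁ - 5b₂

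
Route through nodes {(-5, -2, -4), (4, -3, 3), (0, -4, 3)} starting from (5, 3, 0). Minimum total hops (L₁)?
29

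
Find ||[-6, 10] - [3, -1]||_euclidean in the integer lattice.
14.2127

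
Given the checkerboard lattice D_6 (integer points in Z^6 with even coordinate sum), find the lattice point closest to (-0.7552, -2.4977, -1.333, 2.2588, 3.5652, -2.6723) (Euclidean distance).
(-1, -3, -1, 2, 4, -3)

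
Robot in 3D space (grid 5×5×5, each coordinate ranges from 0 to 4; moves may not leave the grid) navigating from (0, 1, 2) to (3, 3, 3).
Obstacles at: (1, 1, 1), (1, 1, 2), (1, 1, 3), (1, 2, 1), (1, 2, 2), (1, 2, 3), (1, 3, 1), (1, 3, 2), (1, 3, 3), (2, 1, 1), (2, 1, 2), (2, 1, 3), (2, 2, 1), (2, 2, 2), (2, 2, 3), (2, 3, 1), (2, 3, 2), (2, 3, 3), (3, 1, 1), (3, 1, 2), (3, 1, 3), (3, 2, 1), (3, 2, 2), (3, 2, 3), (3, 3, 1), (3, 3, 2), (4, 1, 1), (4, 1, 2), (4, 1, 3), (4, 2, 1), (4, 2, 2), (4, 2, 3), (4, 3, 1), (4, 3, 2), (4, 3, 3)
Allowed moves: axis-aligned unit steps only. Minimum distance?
8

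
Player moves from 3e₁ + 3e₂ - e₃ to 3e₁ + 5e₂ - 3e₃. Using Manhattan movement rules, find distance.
4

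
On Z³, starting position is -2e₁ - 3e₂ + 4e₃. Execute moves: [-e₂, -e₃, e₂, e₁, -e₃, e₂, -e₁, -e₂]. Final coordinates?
(-2, -3, 2)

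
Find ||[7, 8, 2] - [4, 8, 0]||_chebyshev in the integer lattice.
3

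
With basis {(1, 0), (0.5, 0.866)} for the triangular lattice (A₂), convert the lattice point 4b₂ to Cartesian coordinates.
(2, 3.464)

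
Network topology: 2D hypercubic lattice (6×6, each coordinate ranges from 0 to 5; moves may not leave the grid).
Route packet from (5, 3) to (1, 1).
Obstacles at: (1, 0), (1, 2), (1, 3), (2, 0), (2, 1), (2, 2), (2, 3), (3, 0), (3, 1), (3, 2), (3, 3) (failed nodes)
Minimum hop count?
10
(one shortest path: (5, 3) → (4, 3) → (4, 4) → (3, 4) → (2, 4) → (1, 4) → (0, 4) → (0, 3) → (0, 2) → (0, 1) → (1, 1))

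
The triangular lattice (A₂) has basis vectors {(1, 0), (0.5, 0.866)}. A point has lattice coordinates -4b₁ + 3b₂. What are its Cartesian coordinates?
(-2.5, 2.598)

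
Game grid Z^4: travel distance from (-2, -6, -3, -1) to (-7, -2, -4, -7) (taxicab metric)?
16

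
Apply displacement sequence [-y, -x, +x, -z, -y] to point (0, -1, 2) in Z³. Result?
(0, -3, 1)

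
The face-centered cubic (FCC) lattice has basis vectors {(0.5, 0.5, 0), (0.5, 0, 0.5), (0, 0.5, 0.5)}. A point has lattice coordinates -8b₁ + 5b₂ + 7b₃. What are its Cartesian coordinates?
(-1.5, -0.5, 6)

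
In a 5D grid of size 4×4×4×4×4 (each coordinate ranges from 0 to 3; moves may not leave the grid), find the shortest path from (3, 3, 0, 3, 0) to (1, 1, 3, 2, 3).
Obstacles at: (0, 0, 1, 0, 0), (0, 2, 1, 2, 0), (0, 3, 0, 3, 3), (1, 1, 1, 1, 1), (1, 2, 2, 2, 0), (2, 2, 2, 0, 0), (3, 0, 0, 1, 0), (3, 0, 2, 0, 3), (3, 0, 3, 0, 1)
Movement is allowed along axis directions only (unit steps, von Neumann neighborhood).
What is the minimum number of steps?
11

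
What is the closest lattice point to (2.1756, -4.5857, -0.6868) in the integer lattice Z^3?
(2, -5, -1)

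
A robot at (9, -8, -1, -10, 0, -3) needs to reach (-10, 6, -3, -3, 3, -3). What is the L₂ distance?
24.8797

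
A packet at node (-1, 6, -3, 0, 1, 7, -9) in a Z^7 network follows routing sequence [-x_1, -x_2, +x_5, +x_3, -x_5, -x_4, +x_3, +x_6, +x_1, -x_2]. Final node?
(-1, 4, -1, -1, 1, 8, -9)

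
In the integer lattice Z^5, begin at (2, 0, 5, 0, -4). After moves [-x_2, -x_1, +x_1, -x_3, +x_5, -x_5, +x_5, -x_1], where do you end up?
(1, -1, 4, 0, -3)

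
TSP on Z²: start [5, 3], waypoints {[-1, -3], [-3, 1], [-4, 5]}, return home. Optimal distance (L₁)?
34
(one optimal route: (5, 3) → (-1, -3) → (-3, 1) → (-4, 5) → (5, 3))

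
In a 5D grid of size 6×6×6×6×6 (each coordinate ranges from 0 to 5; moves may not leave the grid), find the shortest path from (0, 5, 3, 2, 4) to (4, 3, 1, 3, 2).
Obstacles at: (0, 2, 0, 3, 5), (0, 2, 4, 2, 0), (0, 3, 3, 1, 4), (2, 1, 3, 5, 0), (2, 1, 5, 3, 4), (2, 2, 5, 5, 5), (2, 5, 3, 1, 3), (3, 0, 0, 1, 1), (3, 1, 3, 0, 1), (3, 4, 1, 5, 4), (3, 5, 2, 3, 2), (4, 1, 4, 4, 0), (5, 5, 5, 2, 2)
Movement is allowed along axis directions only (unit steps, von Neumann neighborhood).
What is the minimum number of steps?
11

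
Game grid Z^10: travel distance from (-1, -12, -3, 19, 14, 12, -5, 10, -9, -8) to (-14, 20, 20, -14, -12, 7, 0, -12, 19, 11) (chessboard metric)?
33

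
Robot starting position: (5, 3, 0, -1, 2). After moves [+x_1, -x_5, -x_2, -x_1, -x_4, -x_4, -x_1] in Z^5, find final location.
(4, 2, 0, -3, 1)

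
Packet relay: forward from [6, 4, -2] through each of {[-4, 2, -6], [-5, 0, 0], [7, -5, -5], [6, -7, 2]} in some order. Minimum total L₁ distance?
52
(one optimal route: (6, 4, -2) → (7, -5, -5) → (6, -7, 2) → (-5, 0, 0) → (-4, 2, -6))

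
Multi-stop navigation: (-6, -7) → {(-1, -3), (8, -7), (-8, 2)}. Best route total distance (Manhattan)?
36
(one optimal route: (-6, -7) → (-8, 2) → (-1, -3) → (8, -7))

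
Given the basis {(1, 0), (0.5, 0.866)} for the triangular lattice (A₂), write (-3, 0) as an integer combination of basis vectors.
-3b₁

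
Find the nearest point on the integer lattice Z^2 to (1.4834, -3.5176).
(1, -4)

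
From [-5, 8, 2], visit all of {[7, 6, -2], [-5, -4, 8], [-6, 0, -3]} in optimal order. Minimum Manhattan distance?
54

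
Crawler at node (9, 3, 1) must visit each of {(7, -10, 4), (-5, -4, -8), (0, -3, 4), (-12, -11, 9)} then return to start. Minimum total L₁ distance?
110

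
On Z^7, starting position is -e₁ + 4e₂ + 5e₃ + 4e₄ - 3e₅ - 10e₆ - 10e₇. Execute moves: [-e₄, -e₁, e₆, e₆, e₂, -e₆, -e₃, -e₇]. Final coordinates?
(-2, 5, 4, 3, -3, -9, -11)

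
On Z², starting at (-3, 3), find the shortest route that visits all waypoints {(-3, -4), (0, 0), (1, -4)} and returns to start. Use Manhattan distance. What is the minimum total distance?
22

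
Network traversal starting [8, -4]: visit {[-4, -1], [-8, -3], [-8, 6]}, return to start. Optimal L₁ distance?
52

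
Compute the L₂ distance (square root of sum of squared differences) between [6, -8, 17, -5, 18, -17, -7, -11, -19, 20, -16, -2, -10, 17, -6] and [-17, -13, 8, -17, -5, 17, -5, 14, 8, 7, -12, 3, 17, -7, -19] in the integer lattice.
74.2024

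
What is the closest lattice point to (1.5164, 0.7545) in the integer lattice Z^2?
(2, 1)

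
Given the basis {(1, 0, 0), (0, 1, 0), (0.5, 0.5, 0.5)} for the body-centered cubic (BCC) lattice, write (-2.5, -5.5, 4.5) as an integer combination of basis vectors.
-7b₁ - 10b₂ + 9b₃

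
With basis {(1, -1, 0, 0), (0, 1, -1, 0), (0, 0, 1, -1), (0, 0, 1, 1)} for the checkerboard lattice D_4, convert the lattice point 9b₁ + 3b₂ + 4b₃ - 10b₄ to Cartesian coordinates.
(9, -6, -9, -14)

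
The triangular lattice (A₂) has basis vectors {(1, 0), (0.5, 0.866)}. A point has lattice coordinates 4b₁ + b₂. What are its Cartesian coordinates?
(4.5, 0.866)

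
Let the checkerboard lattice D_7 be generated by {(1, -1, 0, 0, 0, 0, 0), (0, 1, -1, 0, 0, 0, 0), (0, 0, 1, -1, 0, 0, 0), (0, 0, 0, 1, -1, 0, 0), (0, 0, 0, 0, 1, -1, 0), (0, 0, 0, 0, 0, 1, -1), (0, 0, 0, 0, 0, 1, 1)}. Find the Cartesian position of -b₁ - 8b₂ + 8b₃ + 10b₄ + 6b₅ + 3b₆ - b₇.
(-1, -7, 16, 2, -4, -4, -4)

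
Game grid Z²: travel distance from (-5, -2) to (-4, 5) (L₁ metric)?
8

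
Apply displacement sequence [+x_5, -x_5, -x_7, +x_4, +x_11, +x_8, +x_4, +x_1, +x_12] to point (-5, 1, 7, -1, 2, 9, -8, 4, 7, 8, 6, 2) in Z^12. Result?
(-4, 1, 7, 1, 2, 9, -9, 5, 7, 8, 7, 3)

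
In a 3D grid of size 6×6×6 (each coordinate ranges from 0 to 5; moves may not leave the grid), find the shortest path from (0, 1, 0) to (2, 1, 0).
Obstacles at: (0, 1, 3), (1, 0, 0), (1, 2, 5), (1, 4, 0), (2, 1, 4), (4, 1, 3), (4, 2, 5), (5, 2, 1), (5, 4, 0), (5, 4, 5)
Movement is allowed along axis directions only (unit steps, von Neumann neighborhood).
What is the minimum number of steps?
2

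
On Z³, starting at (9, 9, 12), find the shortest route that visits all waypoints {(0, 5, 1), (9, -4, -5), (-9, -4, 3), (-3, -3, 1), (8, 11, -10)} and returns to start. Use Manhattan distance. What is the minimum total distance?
116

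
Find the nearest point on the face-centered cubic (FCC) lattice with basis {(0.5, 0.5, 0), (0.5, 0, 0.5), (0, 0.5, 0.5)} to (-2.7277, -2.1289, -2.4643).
(-2.5, -2, -2.5)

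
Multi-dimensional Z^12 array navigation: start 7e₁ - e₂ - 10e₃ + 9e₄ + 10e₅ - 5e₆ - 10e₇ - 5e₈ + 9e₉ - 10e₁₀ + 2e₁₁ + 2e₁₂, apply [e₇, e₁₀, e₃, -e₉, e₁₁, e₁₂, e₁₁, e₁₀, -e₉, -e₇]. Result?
(7, -1, -9, 9, 10, -5, -10, -5, 7, -8, 4, 3)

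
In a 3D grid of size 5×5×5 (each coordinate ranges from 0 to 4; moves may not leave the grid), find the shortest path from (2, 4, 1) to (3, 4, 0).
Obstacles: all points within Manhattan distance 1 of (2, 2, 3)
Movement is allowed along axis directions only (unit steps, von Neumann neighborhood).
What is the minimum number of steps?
2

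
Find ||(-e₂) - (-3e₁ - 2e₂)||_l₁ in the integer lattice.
4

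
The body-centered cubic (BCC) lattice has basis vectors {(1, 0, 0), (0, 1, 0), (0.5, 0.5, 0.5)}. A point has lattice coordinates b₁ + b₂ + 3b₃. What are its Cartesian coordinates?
(2.5, 2.5, 1.5)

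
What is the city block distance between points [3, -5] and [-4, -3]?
9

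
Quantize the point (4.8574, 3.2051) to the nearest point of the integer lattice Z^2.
(5, 3)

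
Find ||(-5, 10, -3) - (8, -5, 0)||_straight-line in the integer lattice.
20.0749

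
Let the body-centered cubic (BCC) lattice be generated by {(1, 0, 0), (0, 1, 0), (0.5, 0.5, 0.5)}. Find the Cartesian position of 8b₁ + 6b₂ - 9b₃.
(3.5, 1.5, -4.5)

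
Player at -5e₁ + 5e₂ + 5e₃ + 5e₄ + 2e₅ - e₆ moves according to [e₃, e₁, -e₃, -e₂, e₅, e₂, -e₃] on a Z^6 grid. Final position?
(-4, 5, 4, 5, 3, -1)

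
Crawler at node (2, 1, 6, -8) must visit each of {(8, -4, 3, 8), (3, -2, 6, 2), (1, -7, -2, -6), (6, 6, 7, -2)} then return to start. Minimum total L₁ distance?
96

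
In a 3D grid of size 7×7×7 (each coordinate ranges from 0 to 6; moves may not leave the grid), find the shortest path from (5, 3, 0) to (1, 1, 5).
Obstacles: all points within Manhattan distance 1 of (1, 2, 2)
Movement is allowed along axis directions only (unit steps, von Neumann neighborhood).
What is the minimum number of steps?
11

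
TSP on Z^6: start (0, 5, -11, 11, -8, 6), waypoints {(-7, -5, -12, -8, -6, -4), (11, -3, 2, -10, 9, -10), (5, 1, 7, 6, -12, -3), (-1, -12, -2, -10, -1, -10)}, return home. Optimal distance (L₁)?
224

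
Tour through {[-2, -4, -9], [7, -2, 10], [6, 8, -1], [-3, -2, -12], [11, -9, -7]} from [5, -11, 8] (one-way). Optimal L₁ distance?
89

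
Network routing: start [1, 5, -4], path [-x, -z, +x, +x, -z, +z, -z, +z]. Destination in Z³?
(2, 5, -5)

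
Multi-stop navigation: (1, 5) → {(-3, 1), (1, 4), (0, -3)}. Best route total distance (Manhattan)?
15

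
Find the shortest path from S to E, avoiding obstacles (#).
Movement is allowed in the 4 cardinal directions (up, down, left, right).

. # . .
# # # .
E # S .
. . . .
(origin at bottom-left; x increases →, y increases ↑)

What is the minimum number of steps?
4
(one shortest path: (2, 1) → (2, 0) → (1, 0) → (0, 0) → (0, 1))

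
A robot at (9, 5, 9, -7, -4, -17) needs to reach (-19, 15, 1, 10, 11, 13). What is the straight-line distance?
48.6004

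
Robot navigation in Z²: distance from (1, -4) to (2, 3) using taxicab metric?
8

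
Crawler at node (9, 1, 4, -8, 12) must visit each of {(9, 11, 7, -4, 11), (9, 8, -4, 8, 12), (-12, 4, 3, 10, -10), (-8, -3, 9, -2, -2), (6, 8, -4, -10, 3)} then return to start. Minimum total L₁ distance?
218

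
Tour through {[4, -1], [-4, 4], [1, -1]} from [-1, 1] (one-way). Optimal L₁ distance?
19
(one optimal route: (-1, 1) → (-4, 4) → (1, -1) → (4, -1))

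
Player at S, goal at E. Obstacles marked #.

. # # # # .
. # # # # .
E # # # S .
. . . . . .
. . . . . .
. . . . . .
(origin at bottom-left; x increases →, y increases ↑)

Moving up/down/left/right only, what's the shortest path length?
6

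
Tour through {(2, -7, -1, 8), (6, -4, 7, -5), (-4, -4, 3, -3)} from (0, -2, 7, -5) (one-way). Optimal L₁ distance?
48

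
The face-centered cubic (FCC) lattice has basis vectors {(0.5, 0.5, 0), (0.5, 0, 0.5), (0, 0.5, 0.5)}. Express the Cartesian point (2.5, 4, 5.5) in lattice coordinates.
b₁ + 4b₂ + 7b₃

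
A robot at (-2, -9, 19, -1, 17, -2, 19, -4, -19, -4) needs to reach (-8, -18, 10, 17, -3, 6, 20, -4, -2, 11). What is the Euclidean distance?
38.7427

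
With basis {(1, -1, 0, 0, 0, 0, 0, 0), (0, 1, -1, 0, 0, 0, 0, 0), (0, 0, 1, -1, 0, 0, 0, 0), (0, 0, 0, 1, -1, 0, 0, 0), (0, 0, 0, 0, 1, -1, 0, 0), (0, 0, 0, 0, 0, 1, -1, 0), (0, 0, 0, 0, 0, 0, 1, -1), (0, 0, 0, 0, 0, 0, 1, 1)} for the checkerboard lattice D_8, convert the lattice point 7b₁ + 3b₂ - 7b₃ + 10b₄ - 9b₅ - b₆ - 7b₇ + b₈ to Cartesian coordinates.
(7, -4, -10, 17, -19, 8, -5, 8)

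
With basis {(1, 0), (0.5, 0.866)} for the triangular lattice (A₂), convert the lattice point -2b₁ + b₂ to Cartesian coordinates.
(-1.5, 0.866)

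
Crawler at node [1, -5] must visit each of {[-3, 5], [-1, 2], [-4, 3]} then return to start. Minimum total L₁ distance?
30
(one optimal route: (1, -5) → (-3, 5) → (-4, 3) → (-1, 2) → (1, -5))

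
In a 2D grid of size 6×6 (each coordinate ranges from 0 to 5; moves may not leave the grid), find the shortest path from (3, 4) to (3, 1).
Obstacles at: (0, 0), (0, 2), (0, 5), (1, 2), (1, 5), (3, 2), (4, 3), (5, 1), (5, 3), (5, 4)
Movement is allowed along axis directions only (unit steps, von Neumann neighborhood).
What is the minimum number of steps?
5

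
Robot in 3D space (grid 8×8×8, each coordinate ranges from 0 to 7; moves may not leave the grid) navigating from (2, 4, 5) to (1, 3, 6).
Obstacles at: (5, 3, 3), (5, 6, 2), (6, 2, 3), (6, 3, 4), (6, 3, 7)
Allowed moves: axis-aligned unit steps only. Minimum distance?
3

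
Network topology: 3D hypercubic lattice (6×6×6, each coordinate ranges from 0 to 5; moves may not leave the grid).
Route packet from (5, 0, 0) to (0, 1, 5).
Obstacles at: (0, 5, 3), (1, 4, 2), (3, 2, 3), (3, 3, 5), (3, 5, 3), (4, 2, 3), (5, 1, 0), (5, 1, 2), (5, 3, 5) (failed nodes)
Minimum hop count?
11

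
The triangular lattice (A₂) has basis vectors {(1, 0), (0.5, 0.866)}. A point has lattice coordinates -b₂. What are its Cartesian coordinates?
(-0.5, -0.866)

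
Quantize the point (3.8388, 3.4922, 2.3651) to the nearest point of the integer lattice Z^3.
(4, 3, 2)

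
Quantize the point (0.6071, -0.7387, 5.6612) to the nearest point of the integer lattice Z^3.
(1, -1, 6)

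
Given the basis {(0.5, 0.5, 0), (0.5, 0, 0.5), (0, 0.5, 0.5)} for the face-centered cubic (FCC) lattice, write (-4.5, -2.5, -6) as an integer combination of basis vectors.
-b₁ - 8b₂ - 4b₃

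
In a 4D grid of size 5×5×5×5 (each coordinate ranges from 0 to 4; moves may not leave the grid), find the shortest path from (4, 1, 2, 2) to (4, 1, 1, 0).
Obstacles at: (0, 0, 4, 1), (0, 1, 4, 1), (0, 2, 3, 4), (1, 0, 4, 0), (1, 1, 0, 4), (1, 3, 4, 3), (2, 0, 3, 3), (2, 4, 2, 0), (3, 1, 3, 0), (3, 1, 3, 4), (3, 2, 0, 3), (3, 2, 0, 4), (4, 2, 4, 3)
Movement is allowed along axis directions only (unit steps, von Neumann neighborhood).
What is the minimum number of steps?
3
(one shortest path: (4, 1, 2, 2) → (4, 1, 1, 2) → (4, 1, 1, 1) → (4, 1, 1, 0))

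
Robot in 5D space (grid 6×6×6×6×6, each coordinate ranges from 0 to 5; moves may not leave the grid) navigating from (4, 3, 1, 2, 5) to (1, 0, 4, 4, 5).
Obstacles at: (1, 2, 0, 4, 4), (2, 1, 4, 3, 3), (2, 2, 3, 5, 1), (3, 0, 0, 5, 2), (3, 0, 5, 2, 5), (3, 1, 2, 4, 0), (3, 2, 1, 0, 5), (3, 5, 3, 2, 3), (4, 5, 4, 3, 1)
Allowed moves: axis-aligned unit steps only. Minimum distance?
11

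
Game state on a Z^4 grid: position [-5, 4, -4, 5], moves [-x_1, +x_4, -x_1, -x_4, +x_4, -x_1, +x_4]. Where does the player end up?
(-8, 4, -4, 7)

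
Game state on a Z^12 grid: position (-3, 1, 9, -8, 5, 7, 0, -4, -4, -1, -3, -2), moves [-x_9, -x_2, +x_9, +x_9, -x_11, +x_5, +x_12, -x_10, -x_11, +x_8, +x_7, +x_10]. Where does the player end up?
(-3, 0, 9, -8, 6, 7, 1, -3, -3, -1, -5, -1)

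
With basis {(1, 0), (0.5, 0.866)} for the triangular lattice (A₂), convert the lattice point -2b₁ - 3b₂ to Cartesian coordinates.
(-3.5, -2.598)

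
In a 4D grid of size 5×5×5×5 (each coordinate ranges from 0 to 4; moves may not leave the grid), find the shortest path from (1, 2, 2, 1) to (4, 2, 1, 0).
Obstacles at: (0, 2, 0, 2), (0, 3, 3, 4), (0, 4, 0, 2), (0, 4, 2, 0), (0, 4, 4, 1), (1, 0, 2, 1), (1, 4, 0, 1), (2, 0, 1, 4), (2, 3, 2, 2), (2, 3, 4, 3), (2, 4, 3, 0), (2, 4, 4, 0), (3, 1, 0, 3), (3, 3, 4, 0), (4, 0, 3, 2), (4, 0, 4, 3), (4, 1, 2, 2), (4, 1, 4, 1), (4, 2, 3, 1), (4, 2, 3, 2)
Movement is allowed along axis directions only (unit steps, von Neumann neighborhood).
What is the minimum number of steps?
5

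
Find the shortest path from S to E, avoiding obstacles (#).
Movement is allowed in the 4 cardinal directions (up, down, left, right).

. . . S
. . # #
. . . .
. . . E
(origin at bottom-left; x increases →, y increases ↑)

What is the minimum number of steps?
7
(one shortest path: (3, 3) → (2, 3) → (1, 3) → (1, 2) → (1, 1) → (2, 1) → (3, 1) → (3, 0))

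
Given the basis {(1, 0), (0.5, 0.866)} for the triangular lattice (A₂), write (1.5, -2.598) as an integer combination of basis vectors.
3b₁ - 3b₂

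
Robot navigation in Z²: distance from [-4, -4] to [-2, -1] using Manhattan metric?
5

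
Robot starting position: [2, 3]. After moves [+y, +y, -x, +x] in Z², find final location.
(2, 5)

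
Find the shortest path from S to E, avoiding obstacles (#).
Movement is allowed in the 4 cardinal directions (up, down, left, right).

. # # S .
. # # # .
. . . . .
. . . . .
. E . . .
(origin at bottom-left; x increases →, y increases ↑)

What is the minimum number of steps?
8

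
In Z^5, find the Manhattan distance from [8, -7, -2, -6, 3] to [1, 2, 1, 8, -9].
45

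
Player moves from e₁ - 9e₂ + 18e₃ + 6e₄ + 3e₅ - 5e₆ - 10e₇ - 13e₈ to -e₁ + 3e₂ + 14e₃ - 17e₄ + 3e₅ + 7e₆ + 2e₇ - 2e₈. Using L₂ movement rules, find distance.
33.1964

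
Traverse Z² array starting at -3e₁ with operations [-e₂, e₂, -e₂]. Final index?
(-3, -1)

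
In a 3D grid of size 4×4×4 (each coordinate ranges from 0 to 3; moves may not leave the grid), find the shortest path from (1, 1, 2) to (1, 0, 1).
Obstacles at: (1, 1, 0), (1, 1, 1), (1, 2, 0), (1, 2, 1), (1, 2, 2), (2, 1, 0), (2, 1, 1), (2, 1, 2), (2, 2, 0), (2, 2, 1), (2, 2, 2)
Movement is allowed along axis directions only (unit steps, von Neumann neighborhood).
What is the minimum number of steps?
2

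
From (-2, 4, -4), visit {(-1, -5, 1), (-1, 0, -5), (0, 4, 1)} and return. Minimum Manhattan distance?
34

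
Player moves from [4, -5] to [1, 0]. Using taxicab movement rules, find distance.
8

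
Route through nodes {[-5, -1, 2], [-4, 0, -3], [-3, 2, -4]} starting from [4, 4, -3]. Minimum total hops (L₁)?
21
(one optimal route: (4, 4, -3) → (-3, 2, -4) → (-4, 0, -3) → (-5, -1, 2))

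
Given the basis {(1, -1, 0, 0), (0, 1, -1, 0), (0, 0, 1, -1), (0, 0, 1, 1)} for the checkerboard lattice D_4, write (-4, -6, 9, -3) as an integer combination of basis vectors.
-4b₁ - 10b₂ + b₃ - 2b₄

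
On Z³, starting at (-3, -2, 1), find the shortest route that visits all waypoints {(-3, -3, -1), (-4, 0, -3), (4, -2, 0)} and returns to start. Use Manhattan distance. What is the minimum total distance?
30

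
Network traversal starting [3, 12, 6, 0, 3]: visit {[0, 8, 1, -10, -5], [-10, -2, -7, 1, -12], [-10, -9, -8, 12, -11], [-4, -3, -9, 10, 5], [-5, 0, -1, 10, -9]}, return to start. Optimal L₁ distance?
194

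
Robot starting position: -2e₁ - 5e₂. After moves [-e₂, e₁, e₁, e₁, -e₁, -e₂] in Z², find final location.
(0, -7)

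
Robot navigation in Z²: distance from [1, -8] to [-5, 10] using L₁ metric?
24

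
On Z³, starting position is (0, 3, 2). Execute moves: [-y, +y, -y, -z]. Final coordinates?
(0, 2, 1)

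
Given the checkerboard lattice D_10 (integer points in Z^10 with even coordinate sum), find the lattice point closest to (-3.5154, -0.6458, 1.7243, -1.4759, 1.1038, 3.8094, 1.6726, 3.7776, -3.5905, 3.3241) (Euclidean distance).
(-4, -1, 2, -1, 1, 4, 2, 4, -4, 3)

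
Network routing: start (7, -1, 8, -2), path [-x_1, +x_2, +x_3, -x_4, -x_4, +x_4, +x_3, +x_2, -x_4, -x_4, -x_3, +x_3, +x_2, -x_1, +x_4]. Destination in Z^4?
(5, 2, 10, -4)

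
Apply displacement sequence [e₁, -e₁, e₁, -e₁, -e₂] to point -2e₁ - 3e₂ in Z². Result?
(-2, -4)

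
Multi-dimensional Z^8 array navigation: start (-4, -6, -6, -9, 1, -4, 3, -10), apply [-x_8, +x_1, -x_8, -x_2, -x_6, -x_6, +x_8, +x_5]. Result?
(-3, -7, -6, -9, 2, -6, 3, -11)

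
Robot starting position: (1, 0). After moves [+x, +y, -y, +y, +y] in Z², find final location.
(2, 2)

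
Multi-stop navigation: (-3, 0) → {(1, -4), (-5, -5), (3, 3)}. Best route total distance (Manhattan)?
23
(one optimal route: (-3, 0) → (-5, -5) → (1, -4) → (3, 3))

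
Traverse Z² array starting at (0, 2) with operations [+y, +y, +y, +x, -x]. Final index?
(0, 5)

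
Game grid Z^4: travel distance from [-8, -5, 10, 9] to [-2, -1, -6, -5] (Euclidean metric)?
22.4499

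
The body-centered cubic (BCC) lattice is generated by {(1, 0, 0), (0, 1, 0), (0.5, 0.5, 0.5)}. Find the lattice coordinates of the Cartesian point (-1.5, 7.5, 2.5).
-4b₁ + 5b₂ + 5b₃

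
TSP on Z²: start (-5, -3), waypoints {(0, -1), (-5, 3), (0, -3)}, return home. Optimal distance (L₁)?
22
(one optimal route: (-5, -3) → (-5, 3) → (0, -1) → (0, -3) → (-5, -3))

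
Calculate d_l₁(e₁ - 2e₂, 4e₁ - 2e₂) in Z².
3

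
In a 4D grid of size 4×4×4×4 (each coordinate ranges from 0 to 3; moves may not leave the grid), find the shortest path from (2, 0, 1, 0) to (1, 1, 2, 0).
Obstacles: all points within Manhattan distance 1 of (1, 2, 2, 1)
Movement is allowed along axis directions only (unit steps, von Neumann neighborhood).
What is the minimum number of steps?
3
(one shortest path: (2, 0, 1, 0) → (1, 0, 1, 0) → (1, 1, 1, 0) → (1, 1, 2, 0))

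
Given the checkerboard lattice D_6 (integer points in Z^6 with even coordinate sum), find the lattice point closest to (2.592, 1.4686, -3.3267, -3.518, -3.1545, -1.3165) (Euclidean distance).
(3, 1, -3, -3, -3, -1)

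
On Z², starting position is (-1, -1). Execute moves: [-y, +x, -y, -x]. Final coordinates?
(-1, -3)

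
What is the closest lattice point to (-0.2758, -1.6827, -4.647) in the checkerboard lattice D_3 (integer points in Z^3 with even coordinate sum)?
(0, -2, -4)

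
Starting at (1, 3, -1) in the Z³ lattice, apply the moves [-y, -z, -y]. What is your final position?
(1, 1, -2)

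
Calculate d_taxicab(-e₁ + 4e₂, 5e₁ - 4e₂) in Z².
14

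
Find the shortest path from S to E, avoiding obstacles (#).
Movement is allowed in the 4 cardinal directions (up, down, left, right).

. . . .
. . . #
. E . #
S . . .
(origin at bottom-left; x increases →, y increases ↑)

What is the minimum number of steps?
2
(one shortest path: (0, 0) → (1, 0) → (1, 1))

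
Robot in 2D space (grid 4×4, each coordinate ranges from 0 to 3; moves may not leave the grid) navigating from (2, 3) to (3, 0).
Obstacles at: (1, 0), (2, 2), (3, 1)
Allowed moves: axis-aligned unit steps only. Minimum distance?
6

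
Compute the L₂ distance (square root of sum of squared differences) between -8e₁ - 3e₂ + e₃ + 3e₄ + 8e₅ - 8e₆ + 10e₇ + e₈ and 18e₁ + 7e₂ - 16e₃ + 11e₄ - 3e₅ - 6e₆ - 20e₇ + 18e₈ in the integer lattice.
49.4267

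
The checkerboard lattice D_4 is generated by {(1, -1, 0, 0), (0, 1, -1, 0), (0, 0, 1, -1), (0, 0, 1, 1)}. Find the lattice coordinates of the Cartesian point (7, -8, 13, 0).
7b₁ - b₂ + 6b₃ + 6b₄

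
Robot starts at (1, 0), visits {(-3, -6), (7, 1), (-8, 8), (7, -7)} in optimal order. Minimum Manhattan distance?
45
(one optimal route: (1, 0) → (7, 1) → (7, -7) → (-3, -6) → (-8, 8))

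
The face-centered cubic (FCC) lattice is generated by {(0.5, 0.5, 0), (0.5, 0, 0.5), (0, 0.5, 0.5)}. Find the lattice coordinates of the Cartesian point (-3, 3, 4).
-4b₁ - 2b₂ + 10b₃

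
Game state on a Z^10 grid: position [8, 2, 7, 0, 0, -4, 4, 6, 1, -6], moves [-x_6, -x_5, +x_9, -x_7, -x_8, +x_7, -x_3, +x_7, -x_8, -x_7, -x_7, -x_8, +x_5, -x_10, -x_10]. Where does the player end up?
(8, 2, 6, 0, 0, -5, 3, 3, 2, -8)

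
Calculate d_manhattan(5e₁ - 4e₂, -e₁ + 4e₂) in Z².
14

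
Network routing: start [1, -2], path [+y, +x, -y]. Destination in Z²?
(2, -2)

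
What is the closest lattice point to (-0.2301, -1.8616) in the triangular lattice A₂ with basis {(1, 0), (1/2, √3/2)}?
(0, -1.732)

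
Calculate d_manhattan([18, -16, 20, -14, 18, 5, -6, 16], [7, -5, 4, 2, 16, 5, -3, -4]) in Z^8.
79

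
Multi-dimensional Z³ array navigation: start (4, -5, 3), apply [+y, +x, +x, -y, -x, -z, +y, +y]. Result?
(5, -3, 2)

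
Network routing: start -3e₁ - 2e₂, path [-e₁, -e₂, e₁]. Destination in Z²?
(-3, -3)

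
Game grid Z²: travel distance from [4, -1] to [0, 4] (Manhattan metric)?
9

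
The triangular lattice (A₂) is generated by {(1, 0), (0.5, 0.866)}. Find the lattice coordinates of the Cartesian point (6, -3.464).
8b₁ - 4b₂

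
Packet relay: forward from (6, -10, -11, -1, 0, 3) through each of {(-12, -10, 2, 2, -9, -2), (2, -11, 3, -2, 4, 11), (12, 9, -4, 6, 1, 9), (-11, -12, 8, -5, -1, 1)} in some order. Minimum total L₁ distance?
160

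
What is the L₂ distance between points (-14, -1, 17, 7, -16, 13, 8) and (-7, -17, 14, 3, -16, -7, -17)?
36.8103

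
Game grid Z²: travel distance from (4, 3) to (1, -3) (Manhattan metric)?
9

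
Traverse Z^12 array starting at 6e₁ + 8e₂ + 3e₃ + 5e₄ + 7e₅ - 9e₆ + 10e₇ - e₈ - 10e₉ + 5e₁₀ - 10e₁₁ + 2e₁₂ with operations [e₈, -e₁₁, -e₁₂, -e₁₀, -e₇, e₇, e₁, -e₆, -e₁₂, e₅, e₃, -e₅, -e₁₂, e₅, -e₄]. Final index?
(7, 8, 4, 4, 8, -10, 10, 0, -10, 4, -11, -1)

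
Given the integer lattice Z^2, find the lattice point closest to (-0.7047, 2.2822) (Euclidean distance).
(-1, 2)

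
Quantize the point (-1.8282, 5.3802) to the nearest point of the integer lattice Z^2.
(-2, 5)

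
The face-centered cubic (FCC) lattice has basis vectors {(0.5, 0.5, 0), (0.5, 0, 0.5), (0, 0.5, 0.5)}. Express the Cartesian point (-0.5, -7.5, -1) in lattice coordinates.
-7b₁ + 6b₂ - 8b₃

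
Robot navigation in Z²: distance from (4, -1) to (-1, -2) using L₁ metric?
6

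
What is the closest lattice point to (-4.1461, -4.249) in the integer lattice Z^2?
(-4, -4)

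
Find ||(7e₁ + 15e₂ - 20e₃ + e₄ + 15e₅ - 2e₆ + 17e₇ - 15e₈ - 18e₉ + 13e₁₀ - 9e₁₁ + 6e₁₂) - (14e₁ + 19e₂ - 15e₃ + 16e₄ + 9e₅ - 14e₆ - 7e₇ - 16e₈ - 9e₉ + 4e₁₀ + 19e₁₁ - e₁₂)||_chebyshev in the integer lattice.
28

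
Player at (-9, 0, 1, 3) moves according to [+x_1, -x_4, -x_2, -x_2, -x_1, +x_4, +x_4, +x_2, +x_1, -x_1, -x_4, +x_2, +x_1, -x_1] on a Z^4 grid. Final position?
(-9, 0, 1, 3)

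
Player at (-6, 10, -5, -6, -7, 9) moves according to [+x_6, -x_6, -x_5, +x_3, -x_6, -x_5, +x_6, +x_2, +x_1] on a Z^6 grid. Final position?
(-5, 11, -4, -6, -9, 9)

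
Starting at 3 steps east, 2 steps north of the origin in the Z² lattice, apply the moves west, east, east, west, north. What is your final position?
(3, 3)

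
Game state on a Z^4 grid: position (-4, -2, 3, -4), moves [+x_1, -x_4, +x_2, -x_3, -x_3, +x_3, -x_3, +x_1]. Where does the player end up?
(-2, -1, 1, -5)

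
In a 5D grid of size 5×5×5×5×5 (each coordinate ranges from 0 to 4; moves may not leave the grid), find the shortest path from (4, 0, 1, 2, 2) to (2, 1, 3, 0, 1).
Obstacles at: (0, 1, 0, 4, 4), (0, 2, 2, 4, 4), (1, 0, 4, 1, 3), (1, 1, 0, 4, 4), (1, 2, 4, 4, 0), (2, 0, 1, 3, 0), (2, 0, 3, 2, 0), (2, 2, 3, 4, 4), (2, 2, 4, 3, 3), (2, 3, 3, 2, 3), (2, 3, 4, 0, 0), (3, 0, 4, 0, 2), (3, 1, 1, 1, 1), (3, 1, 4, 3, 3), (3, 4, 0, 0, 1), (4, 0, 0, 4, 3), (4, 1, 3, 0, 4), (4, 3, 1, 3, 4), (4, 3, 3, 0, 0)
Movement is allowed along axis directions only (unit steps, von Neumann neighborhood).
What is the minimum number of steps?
8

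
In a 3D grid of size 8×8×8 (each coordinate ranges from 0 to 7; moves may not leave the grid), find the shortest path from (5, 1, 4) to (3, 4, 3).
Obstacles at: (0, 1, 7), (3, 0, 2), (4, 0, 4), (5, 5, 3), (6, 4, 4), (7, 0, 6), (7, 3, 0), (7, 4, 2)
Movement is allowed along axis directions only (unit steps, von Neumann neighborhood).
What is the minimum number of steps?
6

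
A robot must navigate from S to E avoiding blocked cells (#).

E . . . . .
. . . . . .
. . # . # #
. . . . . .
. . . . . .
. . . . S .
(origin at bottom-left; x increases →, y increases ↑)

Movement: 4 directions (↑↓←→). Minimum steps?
9
(one shortest path: (4, 0) → (3, 0) → (2, 0) → (1, 0) → (0, 0) → (0, 1) → (0, 2) → (0, 3) → (0, 4) → (0, 5))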